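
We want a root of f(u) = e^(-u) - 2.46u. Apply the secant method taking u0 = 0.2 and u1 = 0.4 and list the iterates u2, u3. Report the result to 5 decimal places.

f(0.2) = 0.3267308, f(0.4) = -0.3136800
u2 = 0.4000000 − (-0.3136800)·(0.4000000 − 0.2000000) / (-0.3136800 − 0.3267308) = 0.4000000 − (-0.0627360)/(-0.6404107) = 0.3020379
f(0.3020379) = -0.0037031
u3 = 0.3020379 − (-0.0037031)·(0.3020379 − 0.4000000) / (-0.0037031 − (-0.3136800)) = 0.3020379 − (0.0003628)/(0.3099768) = 0.3008676

0.30204, 0.30087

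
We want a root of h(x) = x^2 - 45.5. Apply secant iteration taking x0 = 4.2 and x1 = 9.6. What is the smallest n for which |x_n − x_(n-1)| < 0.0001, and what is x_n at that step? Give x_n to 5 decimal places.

n = 6, x_n = 6.74537

h(4.2) = -27.8600000, h(9.6) = 46.6600000
x2 = 9.6000000 − 46.6600000·(5.4000000)/(74.5200000) = 6.2188406;  |Δ| = 3.3811594
h(6.2188406) = -6.8260218
x3 = 6.2188406 − (-6.8260218)·(-3.3811594)/(-53.4860218) = 6.6503527;  |Δ| = 0.4315121
h(6.6503527) = -1.2728086
x4 = 6.6503527 − (-1.2728086)·(0.4315121)/(5.5532132) = 6.7492563;  |Δ| = 0.0989035
h(6.7492563) = 0.0524600
x5 = 6.7492563 − 0.0524600·(0.0989035)/(1.3252686) = 6.7453412;  |Δ| = 0.0039150
h(6.7453412) = -0.0003719
x6 = 6.7453412 − (-0.0003719)·(-0.0039150)/(-0.0528319) = 6.7453688;  |Δ| = 0.0000276
|x6 − x5| = 0.0000276 < 0.0001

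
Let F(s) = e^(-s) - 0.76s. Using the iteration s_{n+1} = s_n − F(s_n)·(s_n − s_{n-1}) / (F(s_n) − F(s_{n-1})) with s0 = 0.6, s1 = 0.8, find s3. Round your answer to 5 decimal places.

F(0.6) = 0.0928116, F(0.8) = -0.1586710
s2 = 0.8000000 − (-0.1586710)·(0.8000000 − 0.6000000) / (-0.1586710 − 0.0928116) = 0.8000000 − (-0.0317342)/(-0.2514827) = 0.6738116
F(0.6738116) = -0.0023349
s3 = 0.6738116 − (-0.0023349)·(0.6738116 − 0.8000000) / (-0.0023349 − (-0.1586710)) = 0.6738116 − (0.0002946)/(0.1563361) = 0.6719269

0.67193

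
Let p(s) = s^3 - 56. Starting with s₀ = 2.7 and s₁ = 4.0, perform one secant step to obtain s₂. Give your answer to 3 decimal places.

p(2.7) = -36.31700, p(4.0) = 8.00000
s₂ = 4.00000 − 8.00000·(4.00000 − 2.70000) / (8.00000 − (-36.31700)) = 4.00000 − (10.40000)/(44.31700) = 3.76533

3.765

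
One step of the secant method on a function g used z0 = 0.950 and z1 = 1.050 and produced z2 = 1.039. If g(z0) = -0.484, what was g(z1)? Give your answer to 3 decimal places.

0.060

The secant line through (0.950, -0.484) and (1.050, g(z1)) crosses zero at z2 = 1.039.
So (0.950, -0.484), (1.050, g(z1)), (1.039, 0) are collinear:
g(z1) = -0.484 · (1.050 − 1.039) / (0.950 − 1.039) = -0.484 · (0.01100)/(-0.08900) = 0.05982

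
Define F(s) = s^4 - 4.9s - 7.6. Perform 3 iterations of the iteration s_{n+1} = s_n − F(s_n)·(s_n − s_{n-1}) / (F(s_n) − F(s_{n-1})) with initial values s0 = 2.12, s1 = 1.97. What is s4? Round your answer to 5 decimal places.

2.04946

F(2.12) = 2.2116314, F(1.97) = -2.1916152
s2 = 1.9700000 − (-2.1916152)·(1.9700000 − 2.1200000) / (-2.1916152 − 2.2116314) = 1.9700000 − (0.3287423)/(-4.4032466) = 2.0446591
F(2.0446591) = -0.1411564
s3 = 2.0446591 − (-0.1411564)·(2.0446591 − 1.9700000) / (-0.1411564 − (-2.1916152)) = 2.0446591 − (-0.0105386)/(2.0504588) = 2.0497987
F(2.0497987) = 0.0100567
s4 = 2.0497987 − 0.0100567·(2.0497987 − 2.0446591) / (0.0100567 − (-0.1411564)) = 2.0497987 − (0.0000517)/(0.1512131) = 2.0494569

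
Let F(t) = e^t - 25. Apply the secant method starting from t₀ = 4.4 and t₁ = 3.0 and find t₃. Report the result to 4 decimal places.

F(4.4) = 56.450869, F(3.0) = -4.914463
t₂ = 3.000000 − (-4.914463)·(3.000000 − 4.400000) / (-4.914463 − 56.450869) = 3.000000 − (6.880248)/(-61.365332) = 3.112119
F(3.112119) = -2.531385
t₃ = 3.112119 − (-2.531385)·(3.112119 − 3.000000) / (-2.531385 − (-4.914463)) = 3.112119 − (-0.283817)/(2.383079) = 3.231216

3.2312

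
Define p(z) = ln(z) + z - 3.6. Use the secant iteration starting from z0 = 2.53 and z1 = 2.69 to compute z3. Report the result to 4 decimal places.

2.6322

p(2.53) = -0.141781, p(2.69) = 0.079541
z2 = 2.690000 − 0.079541·(2.690000 − 2.530000) / (0.079541 − (-0.141781)) = 2.690000 − (0.012727)/(0.221322) = 2.632497
p(2.632497) = 0.000430
z3 = 2.632497 − 0.000430·(2.632497 − 2.690000) / (0.000430 − 0.079541) = 2.632497 − (-0.000025)/(-0.079111) = 2.632185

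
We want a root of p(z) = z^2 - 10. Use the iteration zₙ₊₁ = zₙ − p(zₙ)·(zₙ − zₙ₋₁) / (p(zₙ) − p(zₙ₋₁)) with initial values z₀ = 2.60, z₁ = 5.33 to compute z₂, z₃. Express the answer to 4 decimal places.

3.0086, 3.1223

p(2.60) = -3.240000, p(5.33) = 18.408900
z₂ = 5.330000 − 18.408900·(5.330000 − 2.600000) / (18.408900 − (-3.240000)) = 5.330000 − (50.256297)/(21.648900) = 3.008575
p(3.008575) = -0.948476
z₃ = 3.008575 − (-0.948476)·(3.008575 − 5.330000) / (-0.948476 − 18.408900) = 3.008575 − (2.201817)/(-19.357376) = 3.122321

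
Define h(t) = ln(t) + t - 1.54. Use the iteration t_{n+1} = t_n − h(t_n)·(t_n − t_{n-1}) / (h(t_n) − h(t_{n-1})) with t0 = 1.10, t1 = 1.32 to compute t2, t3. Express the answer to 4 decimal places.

h(1.10) = -0.344690, h(1.32) = 0.057632
t2 = 1.320000 − 0.057632·(1.320000 − 1.100000) / (0.057632 − (-0.344690)) = 1.320000 − (0.012679)/(0.402322) = 1.288485
h(1.288485) = 0.001953
t3 = 1.288485 − 0.001953·(1.288485 − 1.320000) / (0.001953 − 0.057632) = 1.288485 − (-0.000062)/(-0.055679) = 1.287380

1.2885, 1.2874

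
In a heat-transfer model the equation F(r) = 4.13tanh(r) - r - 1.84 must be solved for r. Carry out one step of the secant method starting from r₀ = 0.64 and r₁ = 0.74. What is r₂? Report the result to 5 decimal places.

F(0.64) = -0.1469648, F(0.74) = 0.0183695
r₂ = 0.7400000 − 0.0183695·(0.7400000 − 0.6400000) / (0.0183695 − (-0.1469648)) = 0.7400000 − (0.0018370)/(0.1653344) = 0.7288895

0.72889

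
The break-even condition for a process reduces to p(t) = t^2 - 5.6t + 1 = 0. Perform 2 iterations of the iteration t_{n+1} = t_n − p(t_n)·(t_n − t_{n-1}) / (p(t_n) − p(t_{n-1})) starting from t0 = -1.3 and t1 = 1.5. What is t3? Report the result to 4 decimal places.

0.0508

p(-1.3) = 9.970000, p(1.5) = -5.150000
t2 = 1.500000 − (-5.150000)·(1.500000 − (-1.300000)) / (-5.150000 − 9.970000) = 1.500000 − (-14.420000)/(-15.120000) = 0.546296
p(0.546296) = -1.760820
t3 = 0.546296 − (-1.760820)·(0.546296 − 1.500000) / (-1.760820 − (-5.150000)) = 0.546296 − (1.679300)/(3.389180) = 0.050808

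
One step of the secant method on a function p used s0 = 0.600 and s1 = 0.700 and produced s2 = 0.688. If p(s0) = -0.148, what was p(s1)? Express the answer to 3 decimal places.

0.020

The secant line through (0.600, -0.148) and (0.700, p(s1)) crosses zero at s2 = 0.688.
So (0.600, -0.148), (0.700, p(s1)), (0.688, 0) are collinear:
p(s1) = -0.148 · (0.700 − 0.688) / (0.600 − 0.688) = -0.148 · (0.01200)/(-0.08800) = 0.02018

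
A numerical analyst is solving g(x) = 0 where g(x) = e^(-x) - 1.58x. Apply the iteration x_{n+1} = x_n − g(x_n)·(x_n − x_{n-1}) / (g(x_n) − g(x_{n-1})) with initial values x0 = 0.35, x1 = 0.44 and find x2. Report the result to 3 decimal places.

g(0.35) = 0.15169, g(0.44) = -0.05116
x2 = 0.44000 − (-0.05116)·(0.44000 − 0.35000) / (-0.05116 − 0.15169) = 0.44000 − (-0.00460)/(-0.20285) = 0.41730

0.417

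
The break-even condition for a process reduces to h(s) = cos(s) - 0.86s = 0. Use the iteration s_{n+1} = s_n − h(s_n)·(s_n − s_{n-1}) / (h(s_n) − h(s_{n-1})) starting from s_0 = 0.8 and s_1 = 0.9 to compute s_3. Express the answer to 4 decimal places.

0.8055

h(0.8) = 0.008707, h(0.9) = -0.152390
s_2 = 0.900000 − (-0.152390)·(0.900000 − 0.800000) / (-0.152390 − 0.008707) = 0.900000 − (-0.015239)/(-0.161097) = 0.805405
h(0.805405) = 0.000172
s_3 = 0.805405 − 0.000172·(0.805405 − 0.900000) / (0.000172 − (-0.152390)) = 0.805405 − (-0.000016)/(0.152562) = 0.805511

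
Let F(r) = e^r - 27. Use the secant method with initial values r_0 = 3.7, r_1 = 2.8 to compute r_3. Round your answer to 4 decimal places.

3.3232

F(3.7) = 13.447304, F(2.8) = -10.555353
r_2 = 2.800000 − (-10.555353)·(2.800000 − 3.700000) / (-10.555353 − 13.447304) = 2.800000 − (9.499818)/(-24.002658) = 3.195782
F(3.195782) = -2.570732
r_3 = 3.195782 − (-2.570732)·(3.195782 − 2.800000) / (-2.570732 − (-10.555353)) = 3.195782 − (-1.017449)/(7.984621) = 3.323208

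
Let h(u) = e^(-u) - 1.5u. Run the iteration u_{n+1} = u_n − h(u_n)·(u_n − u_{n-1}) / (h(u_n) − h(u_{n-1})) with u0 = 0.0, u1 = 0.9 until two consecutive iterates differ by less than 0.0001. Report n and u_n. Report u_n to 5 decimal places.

h(0.0) = 1.0000000, h(0.9) = -0.9434303
u2 = 0.9000000 − (-0.9434303)·(0.9000000)/(-1.9434303) = 0.4630987;  |Δ| = 0.4369013
h(0.4630987) = -0.0653175
u3 = 0.4630987 − (-0.0653175)·(-0.4369013)/(0.8781129) = 0.4306002;  |Δ| = 0.0324984
h(0.4306002) = 0.0042184
u4 = 0.4306002 − 0.0042184·(-0.0324984)/(0.0695359) = 0.4325718;  |Δ| = 0.0019715
h(0.4325718) = -0.0000193
u5 = 0.4325718 − (-0.0000193)·(0.0019715)/(-0.0042377) = 0.4325628;  |Δ| = 0.0000090
|u5 − u4| = 0.0000090 < 0.0001

n = 5, u_n = 0.43256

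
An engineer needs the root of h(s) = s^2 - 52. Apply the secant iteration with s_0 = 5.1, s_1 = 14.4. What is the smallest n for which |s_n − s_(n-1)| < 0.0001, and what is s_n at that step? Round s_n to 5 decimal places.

h(5.1) = -25.9900000, h(14.4) = 155.3600000
s_2 = 14.4000000 − 155.3600000·(9.3000000)/(181.3500000) = 6.4328205;  |Δ| = 7.9671795
h(6.4328205) = -10.6188202
s_3 = 6.4328205 − (-10.6188202)·(-7.9671795)/(-165.9788202) = 6.9425364;  |Δ| = 0.5097159
h(6.9425364) = -3.8011879
s_4 = 6.9425364 − (-3.8011879)·(0.5097159)/(6.8176324) = 7.2267298;  |Δ| = 0.2841934
h(7.2267298) = 0.2256238
s_5 = 7.2267298 − 0.2256238·(0.2841934)/(4.0268117) = 7.2108063;  |Δ| = 0.0159235
h(7.2108063) = -0.0042718
s_6 = 7.2108063 − (-0.0042718)·(-0.0159235)/(-0.2298956) = 7.2111022;  |Δ| = 0.0002959
h(7.2111022) = -0.0000046
s_7 = 7.2111022 − (-0.0000046)·(0.0002959)/(0.0042672) = 7.2111026;  |Δ| = 0.0000003
|s_7 − s_6| = 0.0000003 < 0.0001

n = 7, s_n = 7.21110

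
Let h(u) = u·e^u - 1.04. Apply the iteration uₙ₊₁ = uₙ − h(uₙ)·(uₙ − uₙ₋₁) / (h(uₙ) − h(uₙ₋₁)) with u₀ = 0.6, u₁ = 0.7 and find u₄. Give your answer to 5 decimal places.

h(0.6) = 0.0532713, h(0.7) = 0.3696269
u₂ = 0.7000000 − 0.3696269·(0.7000000 − 0.6000000) / (0.3696269 − 0.0532713) = 0.7000000 − (0.0369627)/(0.3163556) = 0.5831609
h(0.5831609) = 0.0048454
u₃ = 0.5831609 − 0.0048454·(0.5831609 − 0.7000000) / (0.0048454 − 0.3696269) = 0.5831609 − (-0.0005661)/(-0.3647815) = 0.5816090
h(0.5816090) = 0.0004487
u₄ = 0.5816090 − 0.0004487·(0.5816090 − 0.5831609) / (0.0004487 − 0.0048454) = 0.5816090 − (-0.0000007)/(-0.0043966) = 0.5814506

0.58145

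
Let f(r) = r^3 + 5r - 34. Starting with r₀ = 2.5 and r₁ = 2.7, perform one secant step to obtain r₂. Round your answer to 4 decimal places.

f(2.5) = -5.875000, f(2.7) = -0.817000
r₂ = 2.700000 − (-0.817000)·(2.700000 − 2.500000) / (-0.817000 − (-5.875000)) = 2.700000 − (-0.163400)/(5.058000) = 2.732305

2.7323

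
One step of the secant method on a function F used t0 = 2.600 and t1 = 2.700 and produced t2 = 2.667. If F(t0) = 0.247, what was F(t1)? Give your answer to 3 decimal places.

The secant line through (2.600, 0.247) and (2.700, F(t1)) crosses zero at t2 = 2.667.
So (2.600, 0.247), (2.700, F(t1)), (2.667, 0) are collinear:
F(t1) = 0.247 · (2.700 − 2.667) / (2.600 − 2.667) = 0.247 · (0.03300)/(-0.06700) = -0.12166

-0.122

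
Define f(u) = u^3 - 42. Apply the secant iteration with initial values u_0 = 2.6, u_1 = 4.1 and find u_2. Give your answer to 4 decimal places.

f(2.6) = -24.424000, f(4.1) = 26.921000
u_2 = 4.100000 − 26.921000·(4.100000 − 2.600000) / (26.921000 − (-24.424000)) = 4.100000 − (40.381500)/(51.345000) = 3.313526

3.3135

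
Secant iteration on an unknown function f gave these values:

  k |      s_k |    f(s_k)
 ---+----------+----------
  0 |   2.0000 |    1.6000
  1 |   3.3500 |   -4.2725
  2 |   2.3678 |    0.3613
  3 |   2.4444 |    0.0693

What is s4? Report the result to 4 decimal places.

s4 = 2.4444 − 0.0693·(2.4444 − 2.3678) / (0.0693 − 0.3613)
   = 2.4444 − (0.005308)/(-0.292000) = 2.462579

2.4626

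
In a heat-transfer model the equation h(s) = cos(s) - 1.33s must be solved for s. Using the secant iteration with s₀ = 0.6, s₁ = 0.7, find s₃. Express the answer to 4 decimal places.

h(0.6) = 0.027336, h(0.7) = -0.166158
s₂ = 0.700000 − (-0.166158)·(0.700000 − 0.600000) / (-0.166158 − 0.027336) = 0.700000 − (-0.016616)/(-0.193493) = 0.614127
h(0.614127) = 0.000487
s₃ = 0.614127 − 0.000487·(0.614127 − 0.700000) / (0.000487 − (-0.166158)) = 0.614127 − (-0.000042)/(0.166645) = 0.614378

0.6144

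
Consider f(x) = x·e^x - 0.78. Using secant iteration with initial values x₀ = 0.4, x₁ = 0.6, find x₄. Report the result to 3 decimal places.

0.482

f(0.4) = -0.18327, f(0.6) = 0.31327
x₂ = 0.60000 − 0.31327·(0.60000 − 0.40000) / (0.31327 − (-0.18327)) = 0.60000 − (0.06265)/(0.49654) = 0.47382
f(0.47382) = -0.01899
x₃ = 0.47382 − (-0.01899)·(0.47382 − 0.60000) / (-0.01899 − 0.31327) = 0.47382 − (0.00240)/(-0.33226) = 0.48103
f(0.48103) = -0.00182
x₄ = 0.48103 − (-0.00182)·(0.48103 − 0.47382) / (-0.00182 − (-0.01899)) = 0.48103 − (-0.00001)/(0.01718) = 0.48179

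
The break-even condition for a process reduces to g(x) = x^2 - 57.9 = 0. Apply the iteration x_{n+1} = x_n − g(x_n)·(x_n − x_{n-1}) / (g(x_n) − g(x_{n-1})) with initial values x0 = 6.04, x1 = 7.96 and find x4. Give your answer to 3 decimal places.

7.609

g(6.04) = -21.41840, g(7.96) = 5.46160
x2 = 7.96000 − 5.46160·(7.96000 − 6.04000) / (5.46160 − (-21.41840)) = 7.96000 − (10.48627)/(26.88000) = 7.56989
g(7.56989) = -0.59683
x3 = 7.56989 − (-0.59683)·(7.56989 − 7.96000) / (-0.59683 − 5.46160) = 7.56989 − (0.23283)/(-6.05843) = 7.60832
g(7.60832) = -0.01352
x4 = 7.60832 − (-0.01352)·(7.60832 − 7.56989) / (-0.01352 − (-0.59683)) = 7.60832 − (-0.00052)/(0.58331) = 7.60921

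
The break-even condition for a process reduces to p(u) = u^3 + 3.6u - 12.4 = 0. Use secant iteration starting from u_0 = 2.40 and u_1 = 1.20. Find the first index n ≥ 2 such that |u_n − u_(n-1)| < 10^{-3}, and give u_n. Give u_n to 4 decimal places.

p(2.40) = 10.064000, p(1.20) = -6.352000
u_2 = 1.200000 − (-6.352000)·(-1.200000)/(-16.416000) = 1.664327;  |Δ| = 0.464327
p(1.664327) = -1.798257
u_3 = 1.664327 − (-1.798257)·(0.464327)/(4.553743) = 1.847689;  |Δ| = 0.183361
p(1.847689) = 0.559604
u_4 = 1.847689 − 0.559604·(0.183361)/(2.357861) = 1.804171;  |Δ| = 0.043518
p(1.804171) = -0.032353
u_5 = 1.804171 − (-0.032353)·(-0.043518)/(-0.591957) = 1.806549;  |Δ| = 0.002378
p(1.806549) = -0.000534
u_6 = 1.806549 − (-0.000534)·(0.002378)/(0.031819) = 1.806589;  |Δ| = 0.000040
|u_6 − u_5| = 0.000040 < 10^{-3}

n = 6, u_n = 1.8066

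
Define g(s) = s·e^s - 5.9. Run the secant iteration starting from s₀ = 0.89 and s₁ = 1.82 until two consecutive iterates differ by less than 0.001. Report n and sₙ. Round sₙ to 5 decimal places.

n = 6, sₙ = 1.42252

g(0.89) = -3.7327346, g(1.82) = 5.3327824
s₂ = 1.8200000 − 5.3327824·(0.9300000)/(9.0655170) = 1.2729283;  |Δ| = 0.5470717
g(1.2729283) = -1.3539973
s₃ = 1.2729283 − (-1.3539973)·(-0.5470717)/(-6.6867796) = 1.3837041;  |Δ| = 0.1107758
g(1.3837041) = -0.3795012
s₄ = 1.3837041 − (-0.3795012)·(0.1107758)/(0.9744960) = 1.4268439;  |Δ| = 0.0431398
g(1.4268439) = 0.0435638
s₅ = 1.4268439 − 0.0435638·(0.0431398)/(0.4230650) = 1.4224018;  |Δ| = 0.0044422
g(1.4224018) = -0.0012021
s₆ = 1.4224018 − (-0.0012021)·(-0.0044422)/(-0.0447659) = 1.4225210;  |Δ| = 0.0001193
|s₆ − s₅| = 0.0001193 < 0.001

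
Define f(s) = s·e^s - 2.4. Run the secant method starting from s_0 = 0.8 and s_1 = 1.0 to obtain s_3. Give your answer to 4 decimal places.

0.9384

f(0.8) = -0.619567, f(1.0) = 0.318282
s_2 = 1.000000 − 0.318282·(1.000000 − 0.800000) / (0.318282 − (-0.619567)) = 1.000000 − (0.063656)/(0.937849) = 0.932125
f(0.932125) = -0.032494
s_3 = 0.932125 − (-0.032494)·(0.932125 − 1.000000) / (-0.032494 − 0.318282) = 0.932125 − (0.002206)/(-0.350776) = 0.938413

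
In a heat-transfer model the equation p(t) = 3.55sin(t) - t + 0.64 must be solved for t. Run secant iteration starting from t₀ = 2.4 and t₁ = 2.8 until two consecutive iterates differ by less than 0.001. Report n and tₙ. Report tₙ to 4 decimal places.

p(2.4) = 0.637894, p(2.8) = -0.970792
t₂ = 2.800000 − (-0.970792)·(0.400000)/(-1.608686) = 2.558612;  |Δ| = 0.241388
p(2.558612) = 0.035713
t₃ = 2.558612 − 0.035713·(-0.241388)/(1.006505) = 2.567178;  |Δ| = 0.008565
p(2.567178) = 0.001693
t₄ = 2.567178 − 0.001693·(0.008565)/(-0.034020) = 2.567604;  |Δ| = 0.000426
|t₄ − t₃| = 0.000426 < 0.001

n = 4, tₙ = 2.5676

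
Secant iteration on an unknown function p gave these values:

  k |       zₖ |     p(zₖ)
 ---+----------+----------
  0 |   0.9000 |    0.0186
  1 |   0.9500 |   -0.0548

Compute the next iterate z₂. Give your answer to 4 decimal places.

0.9127

z₂ = 0.9500 − (-0.0548)·(0.9500 − 0.9000) / (-0.0548 − 0.0186)
   = 0.9500 − (-0.002740)/(-0.073400) = 0.912670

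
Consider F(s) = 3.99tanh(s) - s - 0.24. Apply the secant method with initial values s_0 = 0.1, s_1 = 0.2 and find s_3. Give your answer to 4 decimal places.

0.0805

F(0.1) = 0.057675, F(0.2) = 0.347528
s_2 = 0.200000 − 0.347528·(0.200000 − 0.100000) / (0.347528 − 0.057675) = 0.200000 − (0.034753)/(0.289852) = 0.080102
F(0.080102) = -0.001177
s_3 = 0.080102 − (-0.001177)·(0.080102 − 0.200000) / (-0.001177 − 0.347528) = 0.080102 − (0.000141)/(-0.348705) = 0.080507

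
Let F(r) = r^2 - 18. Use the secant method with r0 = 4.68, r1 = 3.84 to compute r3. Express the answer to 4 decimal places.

4.2437

F(4.68) = 3.902400, F(3.84) = -3.254400
r2 = 3.840000 − (-3.254400)·(3.840000 − 4.680000) / (-3.254400 − 3.902400) = 3.840000 − (2.733696)/(-7.156800) = 4.221972
F(4.221972) = -0.174954
r3 = 4.221972 − (-0.174954)·(4.221972 − 3.840000) / (-0.174954 − (-3.254400)) = 4.221972 − (-0.066827)/(3.079446) = 4.243673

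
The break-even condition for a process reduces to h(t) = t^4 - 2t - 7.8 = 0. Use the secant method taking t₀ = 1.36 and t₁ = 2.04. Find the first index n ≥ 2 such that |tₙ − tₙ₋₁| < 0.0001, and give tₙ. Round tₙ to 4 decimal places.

h(1.36) = -7.098980, h(2.04) = 5.438915
t₂ = 2.040000 − 5.438915·(0.680000)/(12.537894) = 1.745017;  |Δ| = 0.294983
h(1.745017) = -2.017490
t₃ = 1.745017 − (-2.017490)·(-0.294983)/(-7.456404) = 1.824831;  |Δ| = 0.079814
h(1.824831) = -0.360704
t₄ = 1.824831 − (-0.360704)·(0.079814)/(1.656786) = 1.842208;  |Δ| = 0.017377
h(1.842208) = 0.032982
t₅ = 1.842208 − 0.032982·(0.017377)/(0.393686) = 1.840752;  |Δ| = 0.001456
h(1.840752) = -0.000469
t₆ = 1.840752 − (-0.000469)·(-0.001456)/(-0.033451) = 1.840772;  |Δ| = 0.000020
|t₆ − t₅| = 0.000020 < 0.0001

n = 6, tₙ = 1.8408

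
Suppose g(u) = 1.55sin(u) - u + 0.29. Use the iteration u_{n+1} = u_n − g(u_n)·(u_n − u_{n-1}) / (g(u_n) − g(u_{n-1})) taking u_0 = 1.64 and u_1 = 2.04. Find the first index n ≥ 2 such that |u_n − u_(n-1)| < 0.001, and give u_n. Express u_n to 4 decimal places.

g(1.64) = 0.196290, g(2.04) = -0.367511
u_2 = 2.040000 − (-0.367511)·(0.400000)/(-0.563800) = 1.779262;  |Δ| = 0.260738
g(1.779262) = 0.027180
u_3 = 1.779262 − 0.027180·(-0.260738)/(0.394691) = 1.797217;  |Δ| = 0.017955
g(1.797217) = 0.003221
u_4 = 1.797217 − 0.003221·(0.017955)/(-0.023959) = 1.799631;  |Δ| = 0.002413
g(1.799631) = -0.000037
u_5 = 1.799631 − (-0.000037)·(0.002413)/(-0.003258) = 1.799603;  |Δ| = 0.000028
|u_5 − u_4| = 0.000028 < 0.001

n = 5, u_n = 1.7996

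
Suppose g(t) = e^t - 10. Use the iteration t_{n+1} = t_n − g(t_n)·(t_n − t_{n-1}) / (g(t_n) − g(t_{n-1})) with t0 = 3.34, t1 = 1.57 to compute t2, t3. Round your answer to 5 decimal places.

1.96262, 2.45219

g(3.34) = 18.2191267, g(1.57) = -5.1933518
t2 = 1.5700000 − (-5.1933518)·(1.5700000 − 3.3400000) / (-5.1933518 − 18.2191267) = 1.5700000 − (9.1922327)/(-23.4124785) = 1.9626211
g(1.9626211) = -2.8820406
t3 = 1.9626211 − (-2.8820406)·(1.9626211 − 1.5700000) / (-2.8820406 − (-5.1933518)) = 1.9626211 − (-1.1315499)/(2.3113112) = 2.4521916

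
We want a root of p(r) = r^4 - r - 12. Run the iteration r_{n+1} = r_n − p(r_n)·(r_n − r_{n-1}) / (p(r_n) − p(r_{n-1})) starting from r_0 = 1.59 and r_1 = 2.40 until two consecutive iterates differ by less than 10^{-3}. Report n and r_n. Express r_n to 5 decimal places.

p(1.59) = -7.1987104, p(2.40) = 18.7776000
r_2 = 2.4000000 − 18.7776000·(0.8100000)/(25.9763104) = 1.8144720;  |Δ| = 0.5855280
p(1.8144720) = -2.9751749
r_3 = 1.8144720 − (-2.9751749)·(-0.5855280)/(-21.7527749) = 1.8945560;  |Δ| = 0.0800839
p(1.8945560) = -1.0111772
r_4 = 1.8945560 − (-1.0111772)·(0.0800839)/(1.9639977) = 1.9357877;  |Δ| = 0.0412317
p(1.9357877) = 0.1062759
r_5 = 1.9357877 − 0.1062759·(0.0412317)/(1.1174531) = 1.9318664;  |Δ| = 0.0039214
p(1.9318664) = -0.0032387
r_6 = 1.9318664 − (-0.0032387)·(-0.0039214)/(-0.1095146) = 1.9319823;  |Δ| = 0.0001160
|r_6 − r_5| = 0.0001160 < 10^{-3}

n = 6, r_n = 1.93198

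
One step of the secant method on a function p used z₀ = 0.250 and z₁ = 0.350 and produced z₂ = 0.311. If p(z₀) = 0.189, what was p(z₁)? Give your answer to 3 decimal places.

-0.121

The secant line through (0.250, 0.189) and (0.350, p(z₁)) crosses zero at z₂ = 0.311.
So (0.250, 0.189), (0.350, p(z₁)), (0.311, 0) are collinear:
p(z₁) = 0.189 · (0.350 − 0.311) / (0.250 − 0.311) = 0.189 · (0.03900)/(-0.06100) = -0.12084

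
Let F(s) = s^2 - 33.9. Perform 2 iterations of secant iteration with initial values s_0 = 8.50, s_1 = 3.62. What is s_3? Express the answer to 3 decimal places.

5.942

F(8.50) = 38.35000, F(3.62) = -20.79560
s_2 = 3.62000 − (-20.79560)·(3.62000 − 8.50000) / (-20.79560 − 38.35000) = 3.62000 − (101.48253)/(-59.14560) = 5.33581
F(5.33581) = -5.42915
s_3 = 5.33581 − (-5.42915)·(5.33581 − 3.62000) / (-5.42915 − (-20.79560)) = 5.33581 − (-9.31538)/(15.36645) = 5.94202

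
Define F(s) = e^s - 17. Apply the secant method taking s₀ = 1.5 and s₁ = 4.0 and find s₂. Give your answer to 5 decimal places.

F(1.5) = -12.5183109, F(4.0) = 37.5981500
s₂ = 4.0000000 − 37.5981500·(4.0000000 − 1.5000000) / (37.5981500 − (-12.5183109)) = 4.0000000 − (93.9953751)/(50.1164610) = 2.1244610

2.12446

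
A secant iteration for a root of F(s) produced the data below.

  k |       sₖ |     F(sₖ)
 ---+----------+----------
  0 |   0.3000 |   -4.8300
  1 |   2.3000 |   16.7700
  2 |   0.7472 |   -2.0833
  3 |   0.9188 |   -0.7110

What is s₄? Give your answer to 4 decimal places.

s₄ = 0.9188 − (-0.7110)·(0.9188 − 0.7472) / (-0.7110 − (-2.0833))
   = 0.9188 − (-0.122008)/(1.372300) = 1.007707

1.0077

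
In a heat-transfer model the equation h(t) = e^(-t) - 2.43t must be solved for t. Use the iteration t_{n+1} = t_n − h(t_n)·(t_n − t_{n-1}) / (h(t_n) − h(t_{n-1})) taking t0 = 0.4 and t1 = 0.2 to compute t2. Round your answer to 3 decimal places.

0.305

h(0.4) = -0.30168, h(0.2) = 0.33273
t2 = 0.20000 − 0.33273·(0.20000 − 0.40000) / (0.33273 − (-0.30168)) = 0.20000 − (-0.06655)/(0.63441) = 0.30489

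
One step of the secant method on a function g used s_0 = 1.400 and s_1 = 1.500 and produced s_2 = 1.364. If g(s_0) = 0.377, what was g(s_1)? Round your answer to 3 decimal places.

1.424

The secant line through (1.400, 0.377) and (1.500, g(s_1)) crosses zero at s_2 = 1.364.
So (1.400, 0.377), (1.500, g(s_1)), (1.364, 0) are collinear:
g(s_1) = 0.377 · (1.500 − 1.364) / (1.400 − 1.364) = 0.377 · (0.13600)/(0.03600) = 1.42422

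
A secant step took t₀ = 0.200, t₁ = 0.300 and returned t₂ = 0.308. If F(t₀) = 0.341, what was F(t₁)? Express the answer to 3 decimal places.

The secant line through (0.200, 0.341) and (0.300, F(t₁)) crosses zero at t₂ = 0.308.
So (0.200, 0.341), (0.300, F(t₁)), (0.308, 0) are collinear:
F(t₁) = 0.341 · (0.300 − 0.308) / (0.200 − 0.308) = 0.341 · (-0.00800)/(-0.10800) = 0.02526

0.025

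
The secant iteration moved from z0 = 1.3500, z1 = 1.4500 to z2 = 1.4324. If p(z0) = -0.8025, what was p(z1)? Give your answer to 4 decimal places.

0.1714

The secant line through (1.3500, -0.8025) and (1.4500, p(z1)) crosses zero at z2 = 1.4324.
So (1.3500, -0.8025), (1.4500, p(z1)), (1.4324, 0) are collinear:
p(z1) = -0.8025 · (1.4500 − 1.4324) / (1.3500 − 1.4324) = -0.8025 · (0.017600)/(-0.082400) = 0.171408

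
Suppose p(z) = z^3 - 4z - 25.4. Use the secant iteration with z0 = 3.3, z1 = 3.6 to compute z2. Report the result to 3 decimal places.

p(3.3) = -2.66300, p(3.6) = 6.85600
z2 = 3.60000 − 6.85600·(3.60000 − 3.30000) / (6.85600 − (-2.66300)) = 3.60000 − (2.05680)/(9.51900) = 3.38393

3.384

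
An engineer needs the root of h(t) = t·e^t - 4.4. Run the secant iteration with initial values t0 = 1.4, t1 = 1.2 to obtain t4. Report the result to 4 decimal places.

1.2547

h(1.4) = 1.277280, h(1.2) = -0.415860
t2 = 1.200000 − (-0.415860)·(1.200000 − 1.400000) / (-0.415860 − 1.277280) = 1.200000 − (0.083172)/(-1.693140) = 1.249123
h(1.249123) = -0.043955
t3 = 1.249123 − (-0.043955)·(1.249123 − 1.200000) / (-0.043955 − (-0.415860)) = 1.249123 − (-0.002159)/(0.371905) = 1.254929
h(1.254929) = 0.001773
t4 = 1.254929 − 0.001773·(1.254929 − 1.249123) / (0.001773 − (-0.043955)) = 1.254929 − (0.000010)/(0.045728) = 1.254704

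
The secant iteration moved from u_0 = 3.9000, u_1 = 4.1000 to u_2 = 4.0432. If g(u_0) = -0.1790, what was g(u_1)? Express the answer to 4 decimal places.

The secant line through (3.9000, -0.1790) and (4.1000, g(u_1)) crosses zero at u_2 = 4.0432.
So (3.9000, -0.1790), (4.1000, g(u_1)), (4.0432, 0) are collinear:
g(u_1) = -0.1790 · (4.1000 − 4.0432) / (3.9000 − 4.0432) = -0.1790 · (0.056800)/(-0.143200) = 0.071000

0.0710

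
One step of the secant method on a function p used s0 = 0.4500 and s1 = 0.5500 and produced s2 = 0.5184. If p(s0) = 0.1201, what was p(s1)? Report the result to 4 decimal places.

The secant line through (0.4500, 0.1201) and (0.5500, p(s1)) crosses zero at s2 = 0.5184.
So (0.4500, 0.1201), (0.5500, p(s1)), (0.5184, 0) are collinear:
p(s1) = 0.1201 · (0.5500 − 0.5184) / (0.4500 − 0.5184) = 0.1201 · (0.031600)/(-0.068400) = -0.055485

-0.0555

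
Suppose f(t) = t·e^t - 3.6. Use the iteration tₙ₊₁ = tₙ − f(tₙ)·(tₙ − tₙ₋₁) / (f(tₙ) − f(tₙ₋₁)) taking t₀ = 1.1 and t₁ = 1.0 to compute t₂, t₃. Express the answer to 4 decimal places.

f(1.1) = -0.295417, f(1.0) = -0.881718
t₂ = 1.000000 − (-0.881718)·(1.000000 − 1.100000) / (-0.881718 − (-0.295417)) = 1.000000 − (0.088172)/(-0.586301) = 1.150387
f(1.150387) = 0.034548
t₃ = 1.150387 − 0.034548·(1.150387 − 1.000000) / (0.034548 − (-0.881718)) = 1.150387 − (0.005196)/(0.916266) = 1.144716

1.1504, 1.1447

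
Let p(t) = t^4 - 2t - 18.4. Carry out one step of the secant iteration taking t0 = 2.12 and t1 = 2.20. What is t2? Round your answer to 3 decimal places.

2.184

p(2.12) = -2.44037, p(2.20) = 0.62560
t2 = 2.20000 − 0.62560·(2.20000 − 2.12000) / (0.62560 − (-2.44037)) = 2.20000 − (0.05005)/(3.06597) = 2.18368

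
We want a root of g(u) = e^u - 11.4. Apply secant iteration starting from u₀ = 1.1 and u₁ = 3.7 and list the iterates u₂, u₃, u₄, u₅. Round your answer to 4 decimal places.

1.6830, 2.0292, 2.6189, 2.3950

g(1.1) = -8.395834, g(3.7) = 29.047304
u₂ = 3.700000 − 29.047304·(3.700000 − 1.100000) / (29.047304 − (-8.395834)) = 3.700000 − (75.522991)/(37.443138) = 1.682995
g(1.682995) = -6.018349
u₃ = 1.682995 − (-6.018349)·(1.682995 − 3.700000) / (-6.018349 − 29.047304) = 1.682995 − (12.139040)/(-35.065654) = 2.029175
g(2.029175) = -3.792189
u₄ = 2.029175 − (-3.792189)·(2.029175 − 1.682995) / (-3.792189 − (-6.018349)) = 2.029175 − (-1.312781)/(2.226160) = 2.618882
g(2.618882) = 2.320376
u₅ = 2.618882 − 2.320376·(2.618882 − 2.029175) / (2.320376 − (-3.792189)) = 2.618882 − (1.368341)/(6.112565) = 2.395025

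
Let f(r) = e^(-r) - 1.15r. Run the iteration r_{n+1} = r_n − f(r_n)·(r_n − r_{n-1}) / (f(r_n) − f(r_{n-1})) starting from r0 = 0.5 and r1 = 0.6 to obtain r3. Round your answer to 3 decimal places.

f(0.5) = 0.03153, f(0.6) = -0.14119
r2 = 0.60000 − (-0.14119)·(0.60000 − 0.50000) / (-0.14119 − 0.03153) = 0.60000 − (-0.01412)/(-0.17272) = 0.51826
f(0.51826) = -0.00044
r3 = 0.51826 − (-0.00044)·(0.51826 − 0.60000) / (-0.00044 − (-0.14119)) = 0.51826 − (0.00004)/(0.14075) = 0.51800

0.518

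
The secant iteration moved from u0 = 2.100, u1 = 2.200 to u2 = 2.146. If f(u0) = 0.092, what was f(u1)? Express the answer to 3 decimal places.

The secant line through (2.100, 0.092) and (2.200, f(u1)) crosses zero at u2 = 2.146.
So (2.100, 0.092), (2.200, f(u1)), (2.146, 0) are collinear:
f(u1) = 0.092 · (2.200 − 2.146) / (2.100 − 2.146) = 0.092 · (0.05400)/(-0.04600) = -0.10800

-0.108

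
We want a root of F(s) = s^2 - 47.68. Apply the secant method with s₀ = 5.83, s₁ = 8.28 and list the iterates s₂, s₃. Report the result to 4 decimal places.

F(5.83) = -13.691100, F(8.28) = 20.878400
s₂ = 8.280000 − 20.878400·(8.280000 − 5.830000) / (20.878400 − (-13.691100)) = 8.280000 − (51.152080)/(34.569500) = 6.800312
F(6.800312) = -1.435759
s₃ = 6.800312 − (-1.435759)·(6.800312 − 8.280000) / (-1.435759 − 20.878400) = 6.800312 − (2.124476)/(-22.314159) = 6.895519

6.8003, 6.8955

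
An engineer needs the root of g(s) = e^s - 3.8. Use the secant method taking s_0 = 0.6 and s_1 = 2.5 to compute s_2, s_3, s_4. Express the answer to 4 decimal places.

0.9627, 1.1526, 1.3723

g(0.6) = -1.977881, g(2.5) = 8.382494
s_2 = 2.500000 − 8.382494·(2.500000 − 0.600000) / (8.382494 − (-1.977881)) = 2.500000 − (15.926739)/(10.360375) = 0.962726
g(0.962726) = -1.181175
s_3 = 0.962726 − (-1.181175)·(0.962726 − 2.500000) / (-1.181175 − 8.382494) = 0.962726 − (1.815790)/(-9.563669) = 1.152589
g(1.152589) = -0.633620
s_4 = 1.152589 − (-0.633620)·(1.152589 − 0.962726) / (-0.633620 − (-1.181175)) = 1.152589 − (-0.120301)/(0.547555) = 1.372295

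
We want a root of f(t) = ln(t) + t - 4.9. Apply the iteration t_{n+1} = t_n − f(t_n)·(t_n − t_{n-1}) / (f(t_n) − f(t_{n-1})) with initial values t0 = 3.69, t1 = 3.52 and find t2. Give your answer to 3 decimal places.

3.615

f(3.69) = 0.09563, f(3.52) = -0.12154
t2 = 3.52000 − (-0.12154)·(3.52000 − 3.69000) / (-0.12154 − 0.09563) = 3.52000 − (0.02066)/(-0.21717) = 3.61514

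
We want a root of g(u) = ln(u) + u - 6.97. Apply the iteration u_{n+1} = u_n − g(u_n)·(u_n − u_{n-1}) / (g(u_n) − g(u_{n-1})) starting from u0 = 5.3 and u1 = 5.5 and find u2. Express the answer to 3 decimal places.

5.302

g(5.3) = -0.00229, g(5.5) = 0.23475
u2 = 5.50000 − 0.23475·(5.50000 − 5.30000) / (0.23475 − (-0.00229)) = 5.50000 − (0.04695)/(0.23704) = 5.30193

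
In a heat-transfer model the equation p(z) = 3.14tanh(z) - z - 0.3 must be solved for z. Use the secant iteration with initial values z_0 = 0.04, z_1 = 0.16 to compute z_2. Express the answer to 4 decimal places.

p(0.04) = -0.214467, p(0.16) = 0.038156
z_2 = 0.160000 − 0.038156·(0.160000 − 0.040000) / (0.038156 − (-0.214467)) = 0.160000 − (0.004579)/(0.252623) = 0.141875

0.1419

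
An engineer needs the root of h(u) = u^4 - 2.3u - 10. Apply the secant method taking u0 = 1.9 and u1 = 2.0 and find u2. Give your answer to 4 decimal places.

h(1.9) = -1.337900, h(2.0) = 1.400000
u2 = 2.000000 − 1.400000·(2.000000 − 1.900000) / (1.400000 − (-1.337900)) = 2.000000 − (0.140000)/(2.737900) = 1.948866

1.9489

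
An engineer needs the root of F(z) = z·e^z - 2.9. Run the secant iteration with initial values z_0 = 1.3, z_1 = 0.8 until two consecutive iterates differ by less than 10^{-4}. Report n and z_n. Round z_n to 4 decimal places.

F(1.3) = 1.870086, F(0.8) = -1.119567
z_2 = 0.800000 − (-1.119567)·(-0.500000)/(-2.989653) = 0.987240;  |Δ| = 0.187240
F(0.987240) = -0.250427
z_3 = 0.987240 − (-0.250427)·(0.187240)/(0.869140) = 1.041190;  |Δ| = 0.053950
F(1.041190) = 0.049261
z_4 = 1.041190 − 0.049261·(0.053950)/(0.299688) = 1.032322;  |Δ| = 0.008868
F(1.032322) = -0.001675
z_5 = 1.032322 − (-0.001675)·(-0.008868)/(-0.050936) = 1.032614;  |Δ| = 0.000292
F(1.032614) = -0.000011
z_6 = 1.032614 − (-0.000011)·(0.000292)/(0.001664) = 1.032616;  |Δ| = 0.000002
|z_6 − z_5| = 0.000002 < 10^{-4}

n = 6, z_n = 1.0326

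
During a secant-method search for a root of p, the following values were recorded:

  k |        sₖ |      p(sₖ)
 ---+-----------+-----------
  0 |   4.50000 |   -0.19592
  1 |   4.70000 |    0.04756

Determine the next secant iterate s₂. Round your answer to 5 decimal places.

4.66093

s₂ = 4.70000 − 0.04756·(4.70000 − 4.50000) / (0.04756 − (-0.19592))
   = 4.70000 − (0.0095120)/(0.2434800) = 4.6609331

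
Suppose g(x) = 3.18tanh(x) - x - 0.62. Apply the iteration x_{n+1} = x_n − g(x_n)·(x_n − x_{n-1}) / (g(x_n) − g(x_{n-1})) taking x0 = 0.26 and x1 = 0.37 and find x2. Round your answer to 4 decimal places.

g(0.26) = -0.071340, g(0.37) = 0.135694
x2 = 0.370000 − 0.135694·(0.370000 − 0.260000) / (0.135694 − (-0.071340)) = 0.370000 − (0.014926)/(0.207034) = 0.297904

0.2979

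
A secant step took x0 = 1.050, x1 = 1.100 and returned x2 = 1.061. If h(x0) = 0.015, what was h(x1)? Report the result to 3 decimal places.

-0.053

The secant line through (1.050, 0.015) and (1.100, h(x1)) crosses zero at x2 = 1.061.
So (1.050, 0.015), (1.100, h(x1)), (1.061, 0) are collinear:
h(x1) = 0.015 · (1.100 − 1.061) / (1.050 − 1.061) = 0.015 · (0.03900)/(-0.01100) = -0.05318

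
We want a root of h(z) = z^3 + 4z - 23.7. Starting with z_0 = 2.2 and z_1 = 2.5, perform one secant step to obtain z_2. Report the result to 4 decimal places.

h(2.2) = -4.252000, h(2.5) = 1.925000
z_2 = 2.500000 − 1.925000·(2.500000 − 2.200000) / (1.925000 − (-4.252000)) = 2.500000 − (0.577500)/(6.177000) = 2.406508

2.4065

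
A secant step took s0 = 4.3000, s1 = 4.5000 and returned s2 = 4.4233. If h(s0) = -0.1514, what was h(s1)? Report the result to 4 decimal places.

The secant line through (4.3000, -0.1514) and (4.5000, h(s1)) crosses zero at s2 = 4.4233.
So (4.3000, -0.1514), (4.5000, h(s1)), (4.4233, 0) are collinear:
h(s1) = -0.1514 · (4.5000 − 4.4233) / (4.3000 − 4.4233) = -0.1514 · (0.076700)/(-0.123300) = 0.094180

0.0942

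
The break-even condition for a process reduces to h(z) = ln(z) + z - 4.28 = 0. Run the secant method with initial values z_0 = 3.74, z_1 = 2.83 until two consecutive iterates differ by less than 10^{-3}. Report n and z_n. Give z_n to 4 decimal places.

n = 4, z_n = 3.1368

h(3.74) = 0.779086, h(2.83) = -0.409723
z_2 = 2.830000 − (-0.409723)·(-0.910000)/(-1.188809) = 3.143632;  |Δ| = 0.313632
h(3.143632) = 0.009010
z_3 = 3.143632 − 0.009010·(0.313632)/(0.418734) = 3.136883;  |Δ| = 0.006749
h(3.136883) = 0.000112
z_4 = 3.136883 − 0.000112·(-0.006749)/(-0.008898) = 3.136798;  |Δ| = 0.000085
|z_4 − z_3| = 0.000085 < 10^{-3}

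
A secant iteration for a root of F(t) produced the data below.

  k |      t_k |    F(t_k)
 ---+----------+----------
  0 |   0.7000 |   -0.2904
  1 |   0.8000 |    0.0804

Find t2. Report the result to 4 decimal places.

t2 = 0.8000 − 0.0804·(0.8000 − 0.7000) / (0.0804 − (-0.2904))
   = 0.8000 − (0.008040)/(0.370800) = 0.778317

0.7783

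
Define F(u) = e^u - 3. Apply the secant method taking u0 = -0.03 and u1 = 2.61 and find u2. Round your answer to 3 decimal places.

0.394

F(-0.03) = -2.02955, F(2.61) = 10.59905
u2 = 2.61000 − 10.59905·(2.61000 − (-0.03000)) / (10.59905 − (-2.02955)) = 2.61000 − (27.98149)/(12.62861) = 0.39428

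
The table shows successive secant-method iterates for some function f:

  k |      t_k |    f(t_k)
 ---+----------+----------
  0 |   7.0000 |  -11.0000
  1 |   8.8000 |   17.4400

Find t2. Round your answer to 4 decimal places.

7.6962

t2 = 8.8000 − 17.4400·(8.8000 − 7.0000) / (17.4400 − (-11.0000))
   = 8.8000 − (31.392000)/(28.440000) = 7.696203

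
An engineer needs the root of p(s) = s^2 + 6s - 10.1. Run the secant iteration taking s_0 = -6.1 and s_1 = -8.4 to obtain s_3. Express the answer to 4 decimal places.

-7.3539

p(-6.1) = -9.490000, p(-8.4) = 10.060000
s_2 = -8.400000 − 10.060000·(-8.400000 − (-6.100000)) / (10.060000 − (-9.490000)) = -8.400000 − (-23.138000)/(19.550000) = -7.216471
p(-7.216471) = -1.321376
s_3 = -7.216471 − (-1.321376)·(-7.216471 − (-8.400000)) / (-1.321376 − 10.060000) = -7.216471 − (-1.563887)/(-11.381376) = -7.353878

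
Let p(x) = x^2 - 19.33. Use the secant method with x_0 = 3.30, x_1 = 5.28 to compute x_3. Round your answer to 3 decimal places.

p(3.30) = -8.44000, p(5.28) = 8.54840
x_2 = 5.28000 − 8.54840·(5.28000 − 3.30000) / (8.54840 − (-8.44000)) = 5.28000 − (16.92583)/(16.98840) = 4.28368
p(4.28368) = -0.98006
x_3 = 4.28368 − (-0.98006)·(4.28368 − 5.28000) / (-0.98006 − 8.54840) = 4.28368 − (0.97645)/(-9.52846) = 4.38616

4.386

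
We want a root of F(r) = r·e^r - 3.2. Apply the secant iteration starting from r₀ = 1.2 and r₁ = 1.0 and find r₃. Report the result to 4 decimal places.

F(1.2) = 0.784140, F(1.0) = -0.481718
r₂ = 1.000000 − (-0.481718)·(1.000000 − 1.200000) / (-0.481718 − 0.784140) = 1.000000 − (0.096344)/(-1.265858) = 1.076109
F(1.076109) = -0.043508
r₃ = 1.076109 − (-0.043508)·(1.076109 − 1.000000) / (-0.043508 − (-0.481718)) = 1.076109 − (-0.003311)/(0.438210) = 1.083666

1.0837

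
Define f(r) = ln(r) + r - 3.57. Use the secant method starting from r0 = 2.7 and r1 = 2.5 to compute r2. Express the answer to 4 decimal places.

f(2.7) = 0.123252, f(2.5) = -0.153709
r2 = 2.500000 − (-0.153709)·(2.500000 − 2.700000) / (-0.153709 − 0.123252) = 2.500000 − (0.030742)/(-0.276961) = 2.610997

2.6110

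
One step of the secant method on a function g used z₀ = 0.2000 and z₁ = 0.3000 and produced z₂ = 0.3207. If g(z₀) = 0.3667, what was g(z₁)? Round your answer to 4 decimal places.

0.0629

The secant line through (0.2000, 0.3667) and (0.3000, g(z₁)) crosses zero at z₂ = 0.3207.
So (0.2000, 0.3667), (0.3000, g(z₁)), (0.3207, 0) are collinear:
g(z₁) = 0.3667 · (0.3000 − 0.3207) / (0.2000 − 0.3207) = 0.3667 · (-0.020700)/(-0.120700) = 0.062889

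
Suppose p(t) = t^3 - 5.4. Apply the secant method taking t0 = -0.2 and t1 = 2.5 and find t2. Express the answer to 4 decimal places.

0.7340

p(-0.2) = -5.408000, p(2.5) = 10.225000
t2 = 2.500000 − 10.225000·(2.500000 − (-0.200000)) / (10.225000 − (-5.408000)) = 2.500000 − (27.607500)/(15.633000) = 0.734024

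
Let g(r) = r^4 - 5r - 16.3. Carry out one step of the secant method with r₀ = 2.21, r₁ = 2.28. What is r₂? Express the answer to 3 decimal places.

2.297

g(2.21) = -3.49557, g(2.28) = -0.67664
r₂ = 2.28000 − (-0.67664)·(2.28000 − 2.21000) / (-0.67664 − (-3.49557)) = 2.28000 − (-0.04736)/(2.81893) = 2.29680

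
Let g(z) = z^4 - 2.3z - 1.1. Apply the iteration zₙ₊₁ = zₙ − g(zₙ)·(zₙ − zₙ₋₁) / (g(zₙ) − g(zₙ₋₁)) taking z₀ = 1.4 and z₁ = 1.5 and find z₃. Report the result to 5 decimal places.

g(1.4) = -0.4784000, g(1.5) = 0.5125000
z₂ = 1.5000000 − 0.5125000·(1.5000000 − 1.4000000) / (0.5125000 − (-0.4784000)) = 1.5000000 − (0.0512500)/(0.9909000) = 1.4482793
g(1.4482793) = -0.0314815
z₃ = 1.4482793 − (-0.0314815)·(1.4482793 − 1.5000000) / (-0.0314815 − 0.5125000) = 1.4482793 − (0.0016282)/(-0.5439815) = 1.4512725

1.45127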